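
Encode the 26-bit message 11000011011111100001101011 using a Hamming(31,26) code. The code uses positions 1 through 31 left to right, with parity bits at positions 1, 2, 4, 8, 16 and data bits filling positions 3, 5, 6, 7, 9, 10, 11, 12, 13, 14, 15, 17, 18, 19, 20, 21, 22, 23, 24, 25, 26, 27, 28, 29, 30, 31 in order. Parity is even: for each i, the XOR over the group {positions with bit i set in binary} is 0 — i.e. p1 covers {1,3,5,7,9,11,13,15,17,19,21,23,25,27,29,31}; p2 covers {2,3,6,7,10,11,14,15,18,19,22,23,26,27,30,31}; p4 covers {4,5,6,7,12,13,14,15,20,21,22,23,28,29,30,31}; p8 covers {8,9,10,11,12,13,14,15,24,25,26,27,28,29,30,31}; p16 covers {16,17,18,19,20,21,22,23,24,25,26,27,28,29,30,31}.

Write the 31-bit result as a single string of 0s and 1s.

0110100100110111111100001101011

Place data at non-parity positions: p1 p2 1 p4 1 0 0 p8 0 0 1 1 0 1 1 p16 1 1 1 1 0 0 0 0 1 1 0 1 0 1 1
p1 (pos 1,3,5,7,9,11,13,15,17,19,21,23,25,27,29,31): XOR of data positions = 1⊕1⊕0⊕0⊕1⊕0⊕1⊕1⊕1⊕0⊕0⊕1⊕0⊕0⊕1 = 0
p2 (pos 2,3,6,7,10,11,14,15,18,19,22,23,26,27,30,31): XOR of data positions = 1⊕0⊕0⊕0⊕1⊕1⊕1⊕1⊕1⊕0⊕0⊕1⊕0⊕1⊕1 = 1
p4 (pos 4,5,6,7,12,13,14,15,20,21,22,23,28,29,30,31): XOR of data positions = 1⊕0⊕0⊕1⊕0⊕1⊕1⊕1⊕0⊕0⊕0⊕1⊕0⊕1⊕1 = 0
p8 (pos 8,9,10,11,12,13,14,15,24,25,26,27,28,29,30,31): XOR of data positions = 0⊕0⊕1⊕1⊕0⊕1⊕1⊕0⊕1⊕1⊕0⊕1⊕0⊕1⊕1 = 1
p16 (pos 16,17,18,19,20,21,22,23,24,25,26,27,28,29,30,31): XOR of data positions = 1⊕1⊕1⊕1⊕0⊕0⊕0⊕0⊕1⊕1⊕0⊕1⊕0⊕1⊕1 = 1
Codeword: 0110100100110111111100001101011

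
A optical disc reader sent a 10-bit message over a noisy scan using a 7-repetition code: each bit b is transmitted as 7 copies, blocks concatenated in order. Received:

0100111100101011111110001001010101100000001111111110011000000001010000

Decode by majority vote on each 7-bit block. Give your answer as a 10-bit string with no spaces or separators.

Block 1 (0100111): 4 ones → 1
Block 2 (1001010): 3 ones → 0
Block 3 (1111111): 7 ones → 1
Block 4 (0001001): 2 ones → 0
Block 5 (0101011): 4 ones → 1
Block 6 (0000000): 0 ones → 0
Block 7 (1111111): 7 ones → 1
Block 8 (1100110): 4 ones → 1
Block 9 (0000000): 0 ones → 0
Block 10 (1010000): 2 ones → 0

1010101100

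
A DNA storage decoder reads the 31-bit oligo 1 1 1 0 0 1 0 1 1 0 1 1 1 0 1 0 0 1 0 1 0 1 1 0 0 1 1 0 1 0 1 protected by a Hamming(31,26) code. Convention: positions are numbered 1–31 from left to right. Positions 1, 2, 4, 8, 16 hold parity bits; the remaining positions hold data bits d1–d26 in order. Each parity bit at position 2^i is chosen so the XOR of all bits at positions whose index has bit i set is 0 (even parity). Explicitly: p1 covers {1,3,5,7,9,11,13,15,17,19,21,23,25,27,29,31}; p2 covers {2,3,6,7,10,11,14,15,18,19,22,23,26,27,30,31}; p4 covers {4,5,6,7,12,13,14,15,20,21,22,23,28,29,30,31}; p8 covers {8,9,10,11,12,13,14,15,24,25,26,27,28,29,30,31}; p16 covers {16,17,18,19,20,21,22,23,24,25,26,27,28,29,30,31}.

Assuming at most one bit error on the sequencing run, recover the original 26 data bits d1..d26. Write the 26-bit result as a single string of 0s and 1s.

10001011101010101100110101

s1 (pos 1,3,5,7,9,11,13,15,17,19,21,23,25,27,29,31): 1⊕1⊕0⊕0⊕1⊕1⊕1⊕1⊕0⊕0⊕0⊕1⊕0⊕1⊕1⊕1 = 0
s2 (pos 2,3,6,7,10,11,14,15,18,19,22,23,26,27,30,31): 1⊕1⊕1⊕0⊕0⊕1⊕0⊕1⊕1⊕0⊕1⊕1⊕1⊕1⊕0⊕1 = 1
s4 (pos 4,5,6,7,12,13,14,15,20,21,22,23,28,29,30,31): 0⊕0⊕1⊕0⊕1⊕1⊕0⊕1⊕1⊕0⊕1⊕1⊕0⊕1⊕0⊕1 = 1
s8 (pos 8,9,10,11,12,13,14,15,24,25,26,27,28,29,30,31): 1⊕1⊕0⊕1⊕1⊕1⊕0⊕1⊕0⊕0⊕1⊕1⊕0⊕1⊕0⊕1 = 0
s16 (pos 16,17,18,19,20,21,22,23,24,25,26,27,28,29,30,31): 0⊕0⊕1⊕0⊕1⊕0⊕1⊕1⊕0⊕0⊕1⊕1⊕0⊕1⊕0⊕1 = 0
Syndrome s16…s1 = 00110 → error at position 6.
Flip position 6: 1110010110111010010101100110101 → 1110000110111010010101100110101
Read data bits from positions 3,5,6,7,9,10,11,12,13,14,15,17,18,19,20,21,22,23,24,25,26,27,28,29,30,31: 10001011101010101100110101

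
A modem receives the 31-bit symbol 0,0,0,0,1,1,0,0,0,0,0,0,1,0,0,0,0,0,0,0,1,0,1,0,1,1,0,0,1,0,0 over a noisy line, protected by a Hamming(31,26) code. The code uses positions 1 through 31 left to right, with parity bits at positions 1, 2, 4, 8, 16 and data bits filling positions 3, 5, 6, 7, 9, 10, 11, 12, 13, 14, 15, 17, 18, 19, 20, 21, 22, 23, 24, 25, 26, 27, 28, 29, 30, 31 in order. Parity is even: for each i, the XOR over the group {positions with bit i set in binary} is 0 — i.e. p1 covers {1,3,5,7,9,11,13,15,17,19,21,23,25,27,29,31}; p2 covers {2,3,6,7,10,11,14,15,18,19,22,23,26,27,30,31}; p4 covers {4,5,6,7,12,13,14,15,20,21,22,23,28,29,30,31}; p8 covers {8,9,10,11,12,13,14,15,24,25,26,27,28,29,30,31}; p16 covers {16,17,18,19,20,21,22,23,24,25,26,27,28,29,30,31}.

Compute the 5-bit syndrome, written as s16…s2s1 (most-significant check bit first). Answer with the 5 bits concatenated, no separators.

s1 (pos 1,3,5,7,9,11,13,15,17,19,21,23,25,27,29,31): 0⊕0⊕1⊕0⊕0⊕0⊕1⊕0⊕0⊕0⊕1⊕1⊕1⊕0⊕1⊕0 = 0
s2 (pos 2,3,6,7,10,11,14,15,18,19,22,23,26,27,30,31): 0⊕0⊕1⊕0⊕0⊕0⊕0⊕0⊕0⊕0⊕0⊕1⊕1⊕0⊕0⊕0 = 1
s4 (pos 4,5,6,7,12,13,14,15,20,21,22,23,28,29,30,31): 0⊕1⊕1⊕0⊕0⊕1⊕0⊕0⊕0⊕1⊕0⊕1⊕0⊕1⊕0⊕0 = 0
s8 (pos 8,9,10,11,12,13,14,15,24,25,26,27,28,29,30,31): 0⊕0⊕0⊕0⊕0⊕1⊕0⊕0⊕0⊕1⊕1⊕0⊕0⊕1⊕0⊕0 = 0
s16 (pos 16,17,18,19,20,21,22,23,24,25,26,27,28,29,30,31): 0⊕0⊕0⊕0⊕0⊕1⊕0⊕1⊕0⊕1⊕1⊕0⊕0⊕1⊕0⊕0 = 1
Syndrome s16…s1 = 10010 → error at position 18.

10010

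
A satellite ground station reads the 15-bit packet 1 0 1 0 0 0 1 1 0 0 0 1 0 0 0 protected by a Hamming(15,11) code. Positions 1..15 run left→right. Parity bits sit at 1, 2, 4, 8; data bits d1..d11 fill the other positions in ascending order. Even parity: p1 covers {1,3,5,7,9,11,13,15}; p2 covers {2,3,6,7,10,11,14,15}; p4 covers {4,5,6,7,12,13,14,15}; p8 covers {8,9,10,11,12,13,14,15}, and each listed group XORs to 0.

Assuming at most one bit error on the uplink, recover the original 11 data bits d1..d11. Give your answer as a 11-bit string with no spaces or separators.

10010001000

s1 (pos 1,3,5,7,9,11,13,15): 1⊕1⊕0⊕1⊕0⊕0⊕0⊕0 = 1
s2 (pos 2,3,6,7,10,11,14,15): 0⊕1⊕0⊕1⊕0⊕0⊕0⊕0 = 0
s4 (pos 4,5,6,7,12,13,14,15): 0⊕0⊕0⊕1⊕1⊕0⊕0⊕0 = 0
s8 (pos 8,9,10,11,12,13,14,15): 1⊕0⊕0⊕0⊕1⊕0⊕0⊕0 = 0
Syndrome s8…s1 = 0001 → error at position 1.
Flip position 1: 101000110001000 → 001000110001000
Read data bits from positions 3,5,6,7,9,10,11,12,13,14,15: 10010001000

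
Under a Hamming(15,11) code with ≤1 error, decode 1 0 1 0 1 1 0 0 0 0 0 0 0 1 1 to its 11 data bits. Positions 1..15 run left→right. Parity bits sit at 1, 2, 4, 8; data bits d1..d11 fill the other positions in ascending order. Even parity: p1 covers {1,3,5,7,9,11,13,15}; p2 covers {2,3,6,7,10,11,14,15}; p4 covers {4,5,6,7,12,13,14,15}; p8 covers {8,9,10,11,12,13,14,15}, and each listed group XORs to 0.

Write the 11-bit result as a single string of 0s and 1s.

11100000011

s1 (pos 1,3,5,7,9,11,13,15): 1⊕1⊕1⊕0⊕0⊕0⊕0⊕1 = 0
s2 (pos 2,3,6,7,10,11,14,15): 0⊕1⊕1⊕0⊕0⊕0⊕1⊕1 = 0
s4 (pos 4,5,6,7,12,13,14,15): 0⊕1⊕1⊕0⊕0⊕0⊕1⊕1 = 0
s8 (pos 8,9,10,11,12,13,14,15): 0⊕0⊕0⊕0⊕0⊕0⊕1⊕1 = 0
Syndrome s8…s1 = 0000 → no error.
Read data bits from positions 3,5,6,7,9,10,11,12,13,14,15: 11100000011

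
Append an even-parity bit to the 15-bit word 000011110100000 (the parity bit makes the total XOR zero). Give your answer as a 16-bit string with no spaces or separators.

0000111101000001

XOR of the 15 data bits: 0⊕0⊕0⊕0⊕1⊕1⊕1⊕1⊕0⊕1⊕0⊕0⊕0⊕0⊕0 = 1
Parity bit = 1 (so all 16 bits XOR to 0).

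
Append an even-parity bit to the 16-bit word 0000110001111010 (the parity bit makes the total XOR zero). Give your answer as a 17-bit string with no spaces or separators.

00001100011110101

XOR of the 16 data bits: 0⊕0⊕0⊕0⊕1⊕1⊕0⊕0⊕0⊕1⊕1⊕1⊕1⊕0⊕1⊕0 = 1
Parity bit = 1 (so all 17 bits XOR to 0).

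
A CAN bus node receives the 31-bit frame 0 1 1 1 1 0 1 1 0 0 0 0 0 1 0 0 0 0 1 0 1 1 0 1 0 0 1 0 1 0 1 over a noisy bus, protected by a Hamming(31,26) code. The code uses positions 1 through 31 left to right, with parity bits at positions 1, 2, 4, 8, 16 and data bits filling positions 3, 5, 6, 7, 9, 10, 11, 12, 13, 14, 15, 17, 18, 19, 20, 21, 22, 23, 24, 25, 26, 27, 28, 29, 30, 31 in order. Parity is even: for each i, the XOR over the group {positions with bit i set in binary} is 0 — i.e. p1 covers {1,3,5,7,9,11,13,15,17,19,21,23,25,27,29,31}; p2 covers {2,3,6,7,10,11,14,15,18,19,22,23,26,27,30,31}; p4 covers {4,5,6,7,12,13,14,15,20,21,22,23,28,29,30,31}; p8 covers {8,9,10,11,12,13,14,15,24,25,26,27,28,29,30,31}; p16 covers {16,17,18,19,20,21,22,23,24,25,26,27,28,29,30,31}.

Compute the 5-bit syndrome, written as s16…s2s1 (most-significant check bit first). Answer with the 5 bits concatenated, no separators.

10000

s1 (pos 1,3,5,7,9,11,13,15,17,19,21,23,25,27,29,31): 0⊕1⊕1⊕1⊕0⊕0⊕0⊕0⊕0⊕1⊕1⊕0⊕0⊕1⊕1⊕1 = 0
s2 (pos 2,3,6,7,10,11,14,15,18,19,22,23,26,27,30,31): 1⊕1⊕0⊕1⊕0⊕0⊕1⊕0⊕0⊕1⊕1⊕0⊕0⊕1⊕0⊕1 = 0
s4 (pos 4,5,6,7,12,13,14,15,20,21,22,23,28,29,30,31): 1⊕1⊕0⊕1⊕0⊕0⊕1⊕0⊕0⊕1⊕1⊕0⊕0⊕1⊕0⊕1 = 0
s8 (pos 8,9,10,11,12,13,14,15,24,25,26,27,28,29,30,31): 1⊕0⊕0⊕0⊕0⊕0⊕1⊕0⊕1⊕0⊕0⊕1⊕0⊕1⊕0⊕1 = 0
s16 (pos 16,17,18,19,20,21,22,23,24,25,26,27,28,29,30,31): 0⊕0⊕0⊕1⊕0⊕1⊕1⊕0⊕1⊕0⊕0⊕1⊕0⊕1⊕0⊕1 = 1
Syndrome s16…s1 = 10000 → error at position 16.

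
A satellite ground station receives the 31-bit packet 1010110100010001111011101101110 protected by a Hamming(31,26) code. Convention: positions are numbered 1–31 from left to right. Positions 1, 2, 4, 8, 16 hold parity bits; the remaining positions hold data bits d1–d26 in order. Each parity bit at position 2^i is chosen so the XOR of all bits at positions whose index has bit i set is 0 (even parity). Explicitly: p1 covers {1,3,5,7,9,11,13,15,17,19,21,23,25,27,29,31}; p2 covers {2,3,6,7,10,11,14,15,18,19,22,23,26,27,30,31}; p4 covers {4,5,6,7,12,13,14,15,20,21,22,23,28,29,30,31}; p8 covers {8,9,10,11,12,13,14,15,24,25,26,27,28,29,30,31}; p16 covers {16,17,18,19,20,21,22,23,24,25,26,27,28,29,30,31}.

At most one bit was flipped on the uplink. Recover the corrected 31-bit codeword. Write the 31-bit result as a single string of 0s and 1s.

s1 (pos 1,3,5,7,9,11,13,15,17,19,21,23,25,27,29,31): 1⊕1⊕1⊕0⊕0⊕0⊕0⊕0⊕1⊕1⊕1⊕1⊕1⊕0⊕1⊕0 = 1
s2 (pos 2,3,6,7,10,11,14,15,18,19,22,23,26,27,30,31): 0⊕1⊕1⊕0⊕0⊕0⊕0⊕0⊕1⊕1⊕1⊕1⊕1⊕0⊕1⊕0 = 0
s4 (pos 4,5,6,7,12,13,14,15,20,21,22,23,28,29,30,31): 0⊕1⊕1⊕0⊕1⊕0⊕0⊕0⊕0⊕1⊕1⊕1⊕1⊕1⊕1⊕0 = 1
s8 (pos 8,9,10,11,12,13,14,15,24,25,26,27,28,29,30,31): 1⊕0⊕0⊕0⊕1⊕0⊕0⊕0⊕0⊕1⊕1⊕0⊕1⊕1⊕1⊕0 = 1
s16 (pos 16,17,18,19,20,21,22,23,24,25,26,27,28,29,30,31): 1⊕1⊕1⊕1⊕0⊕1⊕1⊕1⊕0⊕1⊕1⊕0⊕1⊕1⊕1⊕0 = 0
Syndrome s16…s1 = 01101 → error at position 13.
Flip position 13: 1010110100010001111011101101110 → 1010110100011001111011101101110

1010110100011001111011101101110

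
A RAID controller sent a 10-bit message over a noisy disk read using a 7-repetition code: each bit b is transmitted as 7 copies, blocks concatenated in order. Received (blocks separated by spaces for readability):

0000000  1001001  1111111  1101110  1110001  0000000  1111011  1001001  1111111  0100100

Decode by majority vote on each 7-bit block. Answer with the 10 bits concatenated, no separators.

Block 1 (0000000): 0 ones → 0
Block 2 (1001001): 3 ones → 0
Block 3 (1111111): 7 ones → 1
Block 4 (1101110): 5 ones → 1
Block 5 (1110001): 4 ones → 1
Block 6 (0000000): 0 ones → 0
Block 7 (1111011): 6 ones → 1
Block 8 (1001001): 3 ones → 0
Block 9 (1111111): 7 ones → 1
Block 10 (0100100): 2 ones → 0

0011101010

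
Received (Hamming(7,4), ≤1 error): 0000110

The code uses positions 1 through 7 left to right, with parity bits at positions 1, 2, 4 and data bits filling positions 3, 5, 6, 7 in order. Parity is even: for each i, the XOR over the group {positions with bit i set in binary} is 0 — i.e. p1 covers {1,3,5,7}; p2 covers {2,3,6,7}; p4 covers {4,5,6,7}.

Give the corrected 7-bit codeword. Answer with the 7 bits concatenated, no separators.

0010110

s1 (pos 1,3,5,7): 0⊕0⊕1⊕0 = 1
s2 (pos 2,3,6,7): 0⊕0⊕1⊕0 = 1
s4 (pos 4,5,6,7): 0⊕1⊕1⊕0 = 0
Syndrome s4…s1 = 011 → error at position 3.
Flip position 3: 0000110 → 0010110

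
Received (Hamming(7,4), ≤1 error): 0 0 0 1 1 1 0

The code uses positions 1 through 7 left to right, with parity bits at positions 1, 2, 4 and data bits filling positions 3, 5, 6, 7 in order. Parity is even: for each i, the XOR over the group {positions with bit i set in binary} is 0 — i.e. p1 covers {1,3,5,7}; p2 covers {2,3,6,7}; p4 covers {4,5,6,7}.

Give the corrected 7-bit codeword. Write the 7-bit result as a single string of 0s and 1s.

s1 (pos 1,3,5,7): 0⊕0⊕1⊕0 = 1
s2 (pos 2,3,6,7): 0⊕0⊕1⊕0 = 1
s4 (pos 4,5,6,7): 1⊕1⊕1⊕0 = 1
Syndrome s4…s1 = 111 → error at position 7.
Flip position 7: 0001110 → 0001111

0001111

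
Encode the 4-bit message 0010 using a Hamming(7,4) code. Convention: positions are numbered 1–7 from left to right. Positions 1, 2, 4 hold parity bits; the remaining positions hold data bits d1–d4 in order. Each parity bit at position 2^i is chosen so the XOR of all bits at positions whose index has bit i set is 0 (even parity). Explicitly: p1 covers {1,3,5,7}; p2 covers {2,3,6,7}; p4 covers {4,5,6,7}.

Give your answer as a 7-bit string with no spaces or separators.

Place data at non-parity positions: p1 p2 0 p4 0 1 0
p1 (pos 1,3,5,7): XOR of data positions = 0⊕0⊕0 = 0
p2 (pos 2,3,6,7): XOR of data positions = 0⊕1⊕0 = 1
p4 (pos 4,5,6,7): XOR of data positions = 0⊕1⊕0 = 1
Codeword: 0101010

0101010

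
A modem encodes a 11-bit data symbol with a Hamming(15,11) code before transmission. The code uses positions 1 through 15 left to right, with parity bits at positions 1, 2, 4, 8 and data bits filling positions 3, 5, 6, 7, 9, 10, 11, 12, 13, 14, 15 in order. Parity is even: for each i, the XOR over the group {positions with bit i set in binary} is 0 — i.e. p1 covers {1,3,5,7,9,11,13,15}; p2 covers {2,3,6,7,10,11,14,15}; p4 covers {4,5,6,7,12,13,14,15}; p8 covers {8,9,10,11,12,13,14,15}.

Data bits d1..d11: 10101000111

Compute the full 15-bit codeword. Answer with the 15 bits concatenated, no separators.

001001001000111

Place data at non-parity positions: p1 p2 1 p4 0 1 0 p8 1 0 0 0 1 1 1
p1 (pos 1,3,5,7,9,11,13,15): XOR of data positions = 1⊕0⊕0⊕1⊕0⊕1⊕1 = 0
p2 (pos 2,3,6,7,10,11,14,15): XOR of data positions = 1⊕1⊕0⊕0⊕0⊕1⊕1 = 0
p4 (pos 4,5,6,7,12,13,14,15): XOR of data positions = 0⊕1⊕0⊕0⊕1⊕1⊕1 = 0
p8 (pos 8,9,10,11,12,13,14,15): XOR of data positions = 1⊕0⊕0⊕0⊕1⊕1⊕1 = 0
Codeword: 001001001000111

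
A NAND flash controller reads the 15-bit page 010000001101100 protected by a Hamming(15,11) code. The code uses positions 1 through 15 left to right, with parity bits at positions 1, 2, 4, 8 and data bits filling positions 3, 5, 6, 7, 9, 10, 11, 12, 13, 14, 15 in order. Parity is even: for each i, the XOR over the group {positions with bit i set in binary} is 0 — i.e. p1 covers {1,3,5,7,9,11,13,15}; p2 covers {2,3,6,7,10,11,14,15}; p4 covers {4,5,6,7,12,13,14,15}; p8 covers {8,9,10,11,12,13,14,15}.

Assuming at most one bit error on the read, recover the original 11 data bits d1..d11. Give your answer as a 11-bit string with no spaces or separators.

s1 (pos 1,3,5,7,9,11,13,15): 0⊕0⊕0⊕0⊕1⊕0⊕1⊕0 = 0
s2 (pos 2,3,6,7,10,11,14,15): 1⊕0⊕0⊕0⊕1⊕0⊕0⊕0 = 0
s4 (pos 4,5,6,7,12,13,14,15): 0⊕0⊕0⊕0⊕1⊕1⊕0⊕0 = 0
s8 (pos 8,9,10,11,12,13,14,15): 0⊕1⊕1⊕0⊕1⊕1⊕0⊕0 = 0
Syndrome s8…s1 = 0000 → no error.
Read data bits from positions 3,5,6,7,9,10,11,12,13,14,15: 00001101100

00001101100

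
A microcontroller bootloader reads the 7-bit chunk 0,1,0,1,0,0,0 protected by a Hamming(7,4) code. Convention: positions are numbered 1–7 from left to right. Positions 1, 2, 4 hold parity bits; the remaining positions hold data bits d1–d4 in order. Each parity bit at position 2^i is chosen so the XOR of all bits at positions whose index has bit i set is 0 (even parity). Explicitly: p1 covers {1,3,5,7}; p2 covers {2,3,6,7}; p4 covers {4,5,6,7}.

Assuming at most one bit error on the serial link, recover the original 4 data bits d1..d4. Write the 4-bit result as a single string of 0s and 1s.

0010

s1 (pos 1,3,5,7): 0⊕0⊕0⊕0 = 0
s2 (pos 2,3,6,7): 1⊕0⊕0⊕0 = 1
s4 (pos 4,5,6,7): 1⊕0⊕0⊕0 = 1
Syndrome s4…s1 = 110 → error at position 6.
Flip position 6: 0101000 → 0101010
Read data bits from positions 3,5,6,7: 0010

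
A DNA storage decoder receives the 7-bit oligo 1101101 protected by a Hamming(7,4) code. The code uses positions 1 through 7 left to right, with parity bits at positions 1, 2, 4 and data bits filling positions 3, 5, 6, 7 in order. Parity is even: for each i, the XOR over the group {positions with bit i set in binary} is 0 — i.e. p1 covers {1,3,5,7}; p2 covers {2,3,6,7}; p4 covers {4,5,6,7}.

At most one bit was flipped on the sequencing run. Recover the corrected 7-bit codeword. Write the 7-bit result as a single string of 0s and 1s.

1101001

s1 (pos 1,3,5,7): 1⊕0⊕1⊕1 = 1
s2 (pos 2,3,6,7): 1⊕0⊕0⊕1 = 0
s4 (pos 4,5,6,7): 1⊕1⊕0⊕1 = 1
Syndrome s4…s1 = 101 → error at position 5.
Flip position 5: 1101101 → 1101001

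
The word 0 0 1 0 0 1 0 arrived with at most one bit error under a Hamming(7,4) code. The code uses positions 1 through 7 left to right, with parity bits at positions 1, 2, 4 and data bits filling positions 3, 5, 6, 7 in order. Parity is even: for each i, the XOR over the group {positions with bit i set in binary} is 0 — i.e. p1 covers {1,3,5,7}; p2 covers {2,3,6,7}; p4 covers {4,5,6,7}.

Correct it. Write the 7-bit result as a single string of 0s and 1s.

s1 (pos 1,3,5,7): 0⊕1⊕0⊕0 = 1
s2 (pos 2,3,6,7): 0⊕1⊕1⊕0 = 0
s4 (pos 4,5,6,7): 0⊕0⊕1⊕0 = 1
Syndrome s4…s1 = 101 → error at position 5.
Flip position 5: 0010010 → 0010110

0010110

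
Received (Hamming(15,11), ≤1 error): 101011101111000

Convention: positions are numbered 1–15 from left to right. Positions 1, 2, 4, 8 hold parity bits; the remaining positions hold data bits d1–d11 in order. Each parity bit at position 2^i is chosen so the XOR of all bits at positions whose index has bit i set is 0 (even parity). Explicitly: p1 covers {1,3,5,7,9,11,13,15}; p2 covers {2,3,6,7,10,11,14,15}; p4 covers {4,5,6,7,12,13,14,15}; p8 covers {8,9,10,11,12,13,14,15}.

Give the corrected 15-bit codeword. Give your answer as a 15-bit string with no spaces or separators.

s1 (pos 1,3,5,7,9,11,13,15): 1⊕1⊕1⊕1⊕1⊕1⊕0⊕0 = 0
s2 (pos 2,3,6,7,10,11,14,15): 0⊕1⊕1⊕1⊕1⊕1⊕0⊕0 = 1
s4 (pos 4,5,6,7,12,13,14,15): 0⊕1⊕1⊕1⊕1⊕0⊕0⊕0 = 0
s8 (pos 8,9,10,11,12,13,14,15): 0⊕1⊕1⊕1⊕1⊕0⊕0⊕0 = 0
Syndrome s8…s1 = 0010 → error at position 2.
Flip position 2: 101011101111000 → 111011101111000

111011101111000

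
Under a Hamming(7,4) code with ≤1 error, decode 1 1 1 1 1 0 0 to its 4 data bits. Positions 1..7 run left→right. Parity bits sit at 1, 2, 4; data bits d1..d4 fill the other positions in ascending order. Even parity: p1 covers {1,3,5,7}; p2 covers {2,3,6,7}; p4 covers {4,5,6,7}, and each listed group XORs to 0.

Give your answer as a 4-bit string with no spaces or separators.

s1 (pos 1,3,5,7): 1⊕1⊕1⊕0 = 1
s2 (pos 2,3,6,7): 1⊕1⊕0⊕0 = 0
s4 (pos 4,5,6,7): 1⊕1⊕0⊕0 = 0
Syndrome s4…s1 = 001 → error at position 1.
Flip position 1: 1111100 → 0111100
Read data bits from positions 3,5,6,7: 1100

1100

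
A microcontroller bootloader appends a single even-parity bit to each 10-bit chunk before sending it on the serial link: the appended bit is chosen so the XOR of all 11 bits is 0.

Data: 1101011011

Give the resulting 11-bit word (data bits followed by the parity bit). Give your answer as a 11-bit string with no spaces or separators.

XOR of the 10 data bits: 1⊕1⊕0⊕1⊕0⊕1⊕1⊕0⊕1⊕1 = 1
Parity bit = 1 (so all 11 bits XOR to 0).

11010110111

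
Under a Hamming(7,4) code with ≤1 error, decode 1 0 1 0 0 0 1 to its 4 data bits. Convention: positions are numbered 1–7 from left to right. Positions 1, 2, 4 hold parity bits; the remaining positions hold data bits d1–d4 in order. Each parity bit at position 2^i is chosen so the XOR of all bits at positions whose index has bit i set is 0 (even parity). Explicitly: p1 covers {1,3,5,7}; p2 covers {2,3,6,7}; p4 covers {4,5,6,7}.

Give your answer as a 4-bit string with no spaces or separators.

1101

s1 (pos 1,3,5,7): 1⊕1⊕0⊕1 = 1
s2 (pos 2,3,6,7): 0⊕1⊕0⊕1 = 0
s4 (pos 4,5,6,7): 0⊕0⊕0⊕1 = 1
Syndrome s4…s1 = 101 → error at position 5.
Flip position 5: 1010001 → 1010101
Read data bits from positions 3,5,6,7: 1101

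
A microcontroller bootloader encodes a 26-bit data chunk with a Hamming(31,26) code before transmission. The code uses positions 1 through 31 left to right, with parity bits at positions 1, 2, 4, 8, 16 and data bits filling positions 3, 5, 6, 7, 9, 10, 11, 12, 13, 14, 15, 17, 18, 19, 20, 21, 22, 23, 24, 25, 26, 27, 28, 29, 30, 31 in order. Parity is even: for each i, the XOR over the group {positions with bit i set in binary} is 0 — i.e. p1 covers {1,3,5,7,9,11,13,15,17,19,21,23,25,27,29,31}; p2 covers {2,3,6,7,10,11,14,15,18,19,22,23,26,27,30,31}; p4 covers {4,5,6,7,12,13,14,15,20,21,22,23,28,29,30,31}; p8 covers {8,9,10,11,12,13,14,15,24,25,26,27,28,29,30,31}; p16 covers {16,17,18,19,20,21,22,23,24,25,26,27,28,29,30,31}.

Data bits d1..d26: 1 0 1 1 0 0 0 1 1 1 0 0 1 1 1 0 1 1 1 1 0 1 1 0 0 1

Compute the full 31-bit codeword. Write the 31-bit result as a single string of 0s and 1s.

0010011000011100011101111011001

Place data at non-parity positions: p1 p2 1 p4 0 1 1 p8 0 0 0 1 1 1 0 p16 0 1 1 1 0 1 1 1 1 0 1 1 0 0 1
p1 (pos 1,3,5,7,9,11,13,15,17,19,21,23,25,27,29,31): XOR of data positions = 1⊕0⊕1⊕0⊕0⊕1⊕0⊕0⊕1⊕0⊕1⊕1⊕1⊕0⊕1 = 0
p2 (pos 2,3,6,7,10,11,14,15,18,19,22,23,26,27,30,31): XOR of data positions = 1⊕1⊕1⊕0⊕0⊕1⊕0⊕1⊕1⊕1⊕1⊕0⊕1⊕0⊕1 = 0
p4 (pos 4,5,6,7,12,13,14,15,20,21,22,23,28,29,30,31): XOR of data positions = 0⊕1⊕1⊕1⊕1⊕1⊕0⊕1⊕0⊕1⊕1⊕1⊕0⊕0⊕1 = 0
p8 (pos 8,9,10,11,12,13,14,15,24,25,26,27,28,29,30,31): XOR of data positions = 0⊕0⊕0⊕1⊕1⊕1⊕0⊕1⊕1⊕0⊕1⊕1⊕0⊕0⊕1 = 0
p16 (pos 16,17,18,19,20,21,22,23,24,25,26,27,28,29,30,31): XOR of data positions = 0⊕1⊕1⊕1⊕0⊕1⊕1⊕1⊕1⊕0⊕1⊕1⊕0⊕0⊕1 = 0
Codeword: 0010011000011100011101111011001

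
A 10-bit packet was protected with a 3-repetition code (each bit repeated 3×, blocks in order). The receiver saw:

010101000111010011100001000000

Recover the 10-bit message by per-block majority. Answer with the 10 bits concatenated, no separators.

0101010000

Block 1 (010): 1 one → 0
Block 2 (101): 2 ones → 1
Block 3 (000): 0 ones → 0
Block 4 (111): 3 ones → 1
Block 5 (010): 1 one → 0
Block 6 (011): 2 ones → 1
Block 7 (100): 1 one → 0
Block 8 (001): 1 one → 0
Block 9 (000): 0 ones → 0
Block 10 (000): 0 ones → 0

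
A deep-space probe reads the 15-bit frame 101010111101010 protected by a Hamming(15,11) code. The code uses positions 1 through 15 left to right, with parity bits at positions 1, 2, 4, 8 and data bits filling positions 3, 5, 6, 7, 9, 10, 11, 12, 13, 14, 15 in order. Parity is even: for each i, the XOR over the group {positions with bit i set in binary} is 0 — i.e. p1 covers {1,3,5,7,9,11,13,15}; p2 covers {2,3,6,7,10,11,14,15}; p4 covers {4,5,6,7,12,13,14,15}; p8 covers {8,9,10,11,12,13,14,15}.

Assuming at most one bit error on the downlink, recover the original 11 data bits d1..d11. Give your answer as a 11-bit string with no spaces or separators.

11010101010

s1 (pos 1,3,5,7,9,11,13,15): 1⊕1⊕1⊕1⊕1⊕0⊕0⊕0 = 1
s2 (pos 2,3,6,7,10,11,14,15): 0⊕1⊕0⊕1⊕1⊕0⊕1⊕0 = 0
s4 (pos 4,5,6,7,12,13,14,15): 0⊕1⊕0⊕1⊕1⊕0⊕1⊕0 = 0
s8 (pos 8,9,10,11,12,13,14,15): 1⊕1⊕1⊕0⊕1⊕0⊕1⊕0 = 1
Syndrome s8…s1 = 1001 → error at position 9.
Flip position 9: 101010111101010 → 101010110101010
Read data bits from positions 3,5,6,7,9,10,11,12,13,14,15: 11010101010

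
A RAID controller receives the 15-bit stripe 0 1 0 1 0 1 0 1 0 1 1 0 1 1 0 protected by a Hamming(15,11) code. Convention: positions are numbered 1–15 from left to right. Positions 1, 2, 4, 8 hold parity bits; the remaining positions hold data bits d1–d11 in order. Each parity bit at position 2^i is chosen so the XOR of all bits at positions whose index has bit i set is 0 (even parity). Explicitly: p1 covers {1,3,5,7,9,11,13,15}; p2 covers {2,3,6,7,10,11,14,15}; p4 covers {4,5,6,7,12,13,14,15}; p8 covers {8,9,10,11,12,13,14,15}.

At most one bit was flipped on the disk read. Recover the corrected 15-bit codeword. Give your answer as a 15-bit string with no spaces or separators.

s1 (pos 1,3,5,7,9,11,13,15): 0⊕0⊕0⊕0⊕0⊕1⊕1⊕0 = 0
s2 (pos 2,3,6,7,10,11,14,15): 1⊕0⊕1⊕0⊕1⊕1⊕1⊕0 = 1
s4 (pos 4,5,6,7,12,13,14,15): 1⊕0⊕1⊕0⊕0⊕1⊕1⊕0 = 0
s8 (pos 8,9,10,11,12,13,14,15): 1⊕0⊕1⊕1⊕0⊕1⊕1⊕0 = 1
Syndrome s8…s1 = 1010 → error at position 10.
Flip position 10: 010101010110110 → 010101010010110

010101010010110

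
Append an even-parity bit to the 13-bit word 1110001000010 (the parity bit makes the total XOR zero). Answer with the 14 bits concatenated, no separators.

11100010000101

XOR of the 13 data bits: 1⊕1⊕1⊕0⊕0⊕0⊕1⊕0⊕0⊕0⊕0⊕1⊕0 = 1
Parity bit = 1 (so all 14 bits XOR to 0).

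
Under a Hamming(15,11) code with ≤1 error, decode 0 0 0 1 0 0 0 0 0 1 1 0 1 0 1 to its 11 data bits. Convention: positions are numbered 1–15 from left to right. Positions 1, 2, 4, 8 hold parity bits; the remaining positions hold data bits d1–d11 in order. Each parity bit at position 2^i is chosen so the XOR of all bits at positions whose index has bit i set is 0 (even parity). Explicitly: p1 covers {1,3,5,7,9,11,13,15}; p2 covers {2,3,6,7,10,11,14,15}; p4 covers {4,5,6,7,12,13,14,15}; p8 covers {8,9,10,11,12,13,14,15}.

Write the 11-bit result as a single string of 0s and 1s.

s1 (pos 1,3,5,7,9,11,13,15): 0⊕0⊕0⊕0⊕0⊕1⊕1⊕1 = 1
s2 (pos 2,3,6,7,10,11,14,15): 0⊕0⊕0⊕0⊕1⊕1⊕0⊕1 = 1
s4 (pos 4,5,6,7,12,13,14,15): 1⊕0⊕0⊕0⊕0⊕1⊕0⊕1 = 1
s8 (pos 8,9,10,11,12,13,14,15): 0⊕0⊕1⊕1⊕0⊕1⊕0⊕1 = 0
Syndrome s8…s1 = 0111 → error at position 7.
Flip position 7: 000100000110101 → 000100100110101
Read data bits from positions 3,5,6,7,9,10,11,12,13,14,15: 00010110101

00010110101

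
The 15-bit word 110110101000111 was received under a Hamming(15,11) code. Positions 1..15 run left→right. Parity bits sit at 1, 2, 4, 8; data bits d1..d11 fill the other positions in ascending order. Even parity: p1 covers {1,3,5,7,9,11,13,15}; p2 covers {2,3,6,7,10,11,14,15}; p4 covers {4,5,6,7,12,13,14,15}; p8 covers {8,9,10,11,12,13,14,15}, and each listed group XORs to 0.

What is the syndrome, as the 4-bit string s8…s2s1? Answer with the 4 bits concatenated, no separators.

0000

s1 (pos 1,3,5,7,9,11,13,15): 1⊕0⊕1⊕1⊕1⊕0⊕1⊕1 = 0
s2 (pos 2,3,6,7,10,11,14,15): 1⊕0⊕0⊕1⊕0⊕0⊕1⊕1 = 0
s4 (pos 4,5,6,7,12,13,14,15): 1⊕1⊕0⊕1⊕0⊕1⊕1⊕1 = 0
s8 (pos 8,9,10,11,12,13,14,15): 0⊕1⊕0⊕0⊕0⊕1⊕1⊕1 = 0
Syndrome s8…s1 = 0000 → no error.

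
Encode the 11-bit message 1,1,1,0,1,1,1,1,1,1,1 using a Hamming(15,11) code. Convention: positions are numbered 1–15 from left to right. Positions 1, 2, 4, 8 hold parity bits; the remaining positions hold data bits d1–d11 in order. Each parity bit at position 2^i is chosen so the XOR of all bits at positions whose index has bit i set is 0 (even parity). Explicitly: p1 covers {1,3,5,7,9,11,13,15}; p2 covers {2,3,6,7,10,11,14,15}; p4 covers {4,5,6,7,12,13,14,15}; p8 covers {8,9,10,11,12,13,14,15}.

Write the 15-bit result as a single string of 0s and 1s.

Place data at non-parity positions: p1 p2 1 p4 1 1 0 p8 1 1 1 1 1 1 1
p1 (pos 1,3,5,7,9,11,13,15): XOR of data positions = 1⊕1⊕0⊕1⊕1⊕1⊕1 = 0
p2 (pos 2,3,6,7,10,11,14,15): XOR of data positions = 1⊕1⊕0⊕1⊕1⊕1⊕1 = 0
p4 (pos 4,5,6,7,12,13,14,15): XOR of data positions = 1⊕1⊕0⊕1⊕1⊕1⊕1 = 0
p8 (pos 8,9,10,11,12,13,14,15): XOR of data positions = 1⊕1⊕1⊕1⊕1⊕1⊕1 = 1
Codeword: 001011011111111

001011011111111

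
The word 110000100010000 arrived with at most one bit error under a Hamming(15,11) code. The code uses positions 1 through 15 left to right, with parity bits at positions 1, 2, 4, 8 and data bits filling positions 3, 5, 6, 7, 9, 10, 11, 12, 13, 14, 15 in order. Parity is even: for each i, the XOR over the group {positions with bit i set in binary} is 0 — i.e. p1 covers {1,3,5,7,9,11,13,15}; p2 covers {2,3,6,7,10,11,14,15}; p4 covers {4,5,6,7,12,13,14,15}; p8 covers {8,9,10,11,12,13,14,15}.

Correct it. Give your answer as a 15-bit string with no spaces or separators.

110000100010001

s1 (pos 1,3,5,7,9,11,13,15): 1⊕0⊕0⊕1⊕0⊕1⊕0⊕0 = 1
s2 (pos 2,3,6,7,10,11,14,15): 1⊕0⊕0⊕1⊕0⊕1⊕0⊕0 = 1
s4 (pos 4,5,6,7,12,13,14,15): 0⊕0⊕0⊕1⊕0⊕0⊕0⊕0 = 1
s8 (pos 8,9,10,11,12,13,14,15): 0⊕0⊕0⊕1⊕0⊕0⊕0⊕0 = 1
Syndrome s8…s1 = 1111 → error at position 15.
Flip position 15: 110000100010000 → 110000100010001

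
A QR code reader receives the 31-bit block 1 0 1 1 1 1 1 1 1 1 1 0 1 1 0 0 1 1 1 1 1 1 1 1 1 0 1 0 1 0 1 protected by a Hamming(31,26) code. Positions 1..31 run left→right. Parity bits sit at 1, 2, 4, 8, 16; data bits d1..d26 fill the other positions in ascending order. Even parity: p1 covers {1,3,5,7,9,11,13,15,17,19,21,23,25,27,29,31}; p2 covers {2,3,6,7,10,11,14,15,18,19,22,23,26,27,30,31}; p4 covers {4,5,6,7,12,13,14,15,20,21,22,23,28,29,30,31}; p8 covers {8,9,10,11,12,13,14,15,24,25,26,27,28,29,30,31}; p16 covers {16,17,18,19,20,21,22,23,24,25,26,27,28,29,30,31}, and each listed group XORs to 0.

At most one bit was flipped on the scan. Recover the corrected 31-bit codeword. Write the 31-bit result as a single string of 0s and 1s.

s1 (pos 1,3,5,7,9,11,13,15,17,19,21,23,25,27,29,31): 1⊕1⊕1⊕1⊕1⊕1⊕1⊕0⊕1⊕1⊕1⊕1⊕1⊕1⊕1⊕1 = 1
s2 (pos 2,3,6,7,10,11,14,15,18,19,22,23,26,27,30,31): 0⊕1⊕1⊕1⊕1⊕1⊕1⊕0⊕1⊕1⊕1⊕1⊕0⊕1⊕0⊕1 = 0
s4 (pos 4,5,6,7,12,13,14,15,20,21,22,23,28,29,30,31): 1⊕1⊕1⊕1⊕0⊕1⊕1⊕0⊕1⊕1⊕1⊕1⊕0⊕1⊕0⊕1 = 0
s8 (pos 8,9,10,11,12,13,14,15,24,25,26,27,28,29,30,31): 1⊕1⊕1⊕1⊕0⊕1⊕1⊕0⊕1⊕1⊕0⊕1⊕0⊕1⊕0⊕1 = 1
s16 (pos 16,17,18,19,20,21,22,23,24,25,26,27,28,29,30,31): 0⊕1⊕1⊕1⊕1⊕1⊕1⊕1⊕1⊕1⊕0⊕1⊕0⊕1⊕0⊕1 = 0
Syndrome s16…s1 = 01001 → error at position 9.
Flip position 9: 1011111111101100111111111010101 → 1011111101101100111111111010101

1011111101101100111111111010101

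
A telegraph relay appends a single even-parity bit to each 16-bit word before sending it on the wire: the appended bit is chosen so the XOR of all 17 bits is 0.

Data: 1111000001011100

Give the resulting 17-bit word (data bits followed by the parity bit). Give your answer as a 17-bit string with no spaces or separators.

XOR of the 16 data bits: 1⊕1⊕1⊕1⊕0⊕0⊕0⊕0⊕0⊕1⊕0⊕1⊕1⊕1⊕0⊕0 = 0
Parity bit = 0 (so all 17 bits XOR to 0).

11110000010111000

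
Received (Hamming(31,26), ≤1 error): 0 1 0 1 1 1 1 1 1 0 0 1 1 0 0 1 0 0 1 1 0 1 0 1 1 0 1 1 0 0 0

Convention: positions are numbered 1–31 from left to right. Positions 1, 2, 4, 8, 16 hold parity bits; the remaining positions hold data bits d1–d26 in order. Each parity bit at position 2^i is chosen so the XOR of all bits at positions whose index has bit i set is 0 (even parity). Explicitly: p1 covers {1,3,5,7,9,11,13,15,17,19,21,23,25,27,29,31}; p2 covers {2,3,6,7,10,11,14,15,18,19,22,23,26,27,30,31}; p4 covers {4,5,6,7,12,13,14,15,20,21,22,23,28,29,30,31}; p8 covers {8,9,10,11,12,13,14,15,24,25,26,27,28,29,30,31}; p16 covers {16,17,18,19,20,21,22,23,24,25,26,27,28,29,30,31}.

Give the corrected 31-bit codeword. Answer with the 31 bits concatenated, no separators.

s1 (pos 1,3,5,7,9,11,13,15,17,19,21,23,25,27,29,31): 0⊕0⊕1⊕1⊕1⊕0⊕1⊕0⊕0⊕1⊕0⊕0⊕1⊕1⊕0⊕0 = 1
s2 (pos 2,3,6,7,10,11,14,15,18,19,22,23,26,27,30,31): 1⊕0⊕1⊕1⊕0⊕0⊕0⊕0⊕0⊕1⊕1⊕0⊕0⊕1⊕0⊕0 = 0
s4 (pos 4,5,6,7,12,13,14,15,20,21,22,23,28,29,30,31): 1⊕1⊕1⊕1⊕1⊕1⊕0⊕0⊕1⊕0⊕1⊕0⊕1⊕0⊕0⊕0 = 1
s8 (pos 8,9,10,11,12,13,14,15,24,25,26,27,28,29,30,31): 1⊕1⊕0⊕0⊕1⊕1⊕0⊕0⊕1⊕1⊕0⊕1⊕1⊕0⊕0⊕0 = 0
s16 (pos 16,17,18,19,20,21,22,23,24,25,26,27,28,29,30,31): 1⊕0⊕0⊕1⊕1⊕0⊕1⊕0⊕1⊕1⊕0⊕1⊕1⊕0⊕0⊕0 = 0
Syndrome s16…s1 = 00101 → error at position 5.
Flip position 5: 0101111110011001001101011011000 → 0101011110011001001101011011000

0101011110011001001101011011000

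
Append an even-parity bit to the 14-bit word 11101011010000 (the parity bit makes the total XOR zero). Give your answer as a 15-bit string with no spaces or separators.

XOR of the 14 data bits: 1⊕1⊕1⊕0⊕1⊕0⊕1⊕1⊕0⊕1⊕0⊕0⊕0⊕0 = 1
Parity bit = 1 (so all 15 bits XOR to 0).

111010110100001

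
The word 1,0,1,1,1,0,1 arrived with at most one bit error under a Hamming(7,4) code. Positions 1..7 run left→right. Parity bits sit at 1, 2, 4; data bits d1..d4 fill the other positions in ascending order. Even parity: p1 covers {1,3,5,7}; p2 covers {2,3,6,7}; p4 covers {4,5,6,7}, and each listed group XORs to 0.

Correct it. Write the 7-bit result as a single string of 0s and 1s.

1010101

s1 (pos 1,3,5,7): 1⊕1⊕1⊕1 = 0
s2 (pos 2,3,6,7): 0⊕1⊕0⊕1 = 0
s4 (pos 4,5,6,7): 1⊕1⊕0⊕1 = 1
Syndrome s4…s1 = 100 → error at position 4.
Flip position 4: 1011101 → 1010101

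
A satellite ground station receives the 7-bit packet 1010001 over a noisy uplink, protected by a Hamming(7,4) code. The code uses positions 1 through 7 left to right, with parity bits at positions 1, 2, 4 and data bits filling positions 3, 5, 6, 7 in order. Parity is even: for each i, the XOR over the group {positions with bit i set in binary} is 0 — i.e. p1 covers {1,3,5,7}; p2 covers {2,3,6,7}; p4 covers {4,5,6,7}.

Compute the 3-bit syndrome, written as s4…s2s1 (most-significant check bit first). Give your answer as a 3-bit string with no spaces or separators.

101

s1 (pos 1,3,5,7): 1⊕1⊕0⊕1 = 1
s2 (pos 2,3,6,7): 0⊕1⊕0⊕1 = 0
s4 (pos 4,5,6,7): 0⊕0⊕0⊕1 = 1
Syndrome s4…s1 = 101 → error at position 5.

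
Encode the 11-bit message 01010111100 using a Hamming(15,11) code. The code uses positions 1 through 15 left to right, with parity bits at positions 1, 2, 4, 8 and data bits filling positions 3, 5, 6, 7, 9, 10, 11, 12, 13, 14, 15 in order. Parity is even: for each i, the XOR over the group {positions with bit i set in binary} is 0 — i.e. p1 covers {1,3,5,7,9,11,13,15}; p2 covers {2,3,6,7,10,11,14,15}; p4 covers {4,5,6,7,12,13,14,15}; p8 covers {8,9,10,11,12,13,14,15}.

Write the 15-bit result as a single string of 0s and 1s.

Place data at non-parity positions: p1 p2 0 p4 1 0 1 p8 0 1 1 1 1 0 0
p1 (pos 1,3,5,7,9,11,13,15): XOR of data positions = 0⊕1⊕1⊕0⊕1⊕1⊕0 = 0
p2 (pos 2,3,6,7,10,11,14,15): XOR of data positions = 0⊕0⊕1⊕1⊕1⊕0⊕0 = 1
p4 (pos 4,5,6,7,12,13,14,15): XOR of data positions = 1⊕0⊕1⊕1⊕1⊕0⊕0 = 0
p8 (pos 8,9,10,11,12,13,14,15): XOR of data positions = 0⊕1⊕1⊕1⊕1⊕0⊕0 = 0
Codeword: 010010100111100

010010100111100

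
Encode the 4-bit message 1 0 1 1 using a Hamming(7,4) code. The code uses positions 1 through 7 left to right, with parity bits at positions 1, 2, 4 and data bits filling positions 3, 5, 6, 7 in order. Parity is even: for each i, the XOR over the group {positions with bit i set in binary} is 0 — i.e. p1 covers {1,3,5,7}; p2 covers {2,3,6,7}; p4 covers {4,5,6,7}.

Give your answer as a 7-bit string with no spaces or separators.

0110011

Place data at non-parity positions: p1 p2 1 p4 0 1 1
p1 (pos 1,3,5,7): XOR of data positions = 1⊕0⊕1 = 0
p2 (pos 2,3,6,7): XOR of data positions = 1⊕1⊕1 = 1
p4 (pos 4,5,6,7): XOR of data positions = 0⊕1⊕1 = 0
Codeword: 0110011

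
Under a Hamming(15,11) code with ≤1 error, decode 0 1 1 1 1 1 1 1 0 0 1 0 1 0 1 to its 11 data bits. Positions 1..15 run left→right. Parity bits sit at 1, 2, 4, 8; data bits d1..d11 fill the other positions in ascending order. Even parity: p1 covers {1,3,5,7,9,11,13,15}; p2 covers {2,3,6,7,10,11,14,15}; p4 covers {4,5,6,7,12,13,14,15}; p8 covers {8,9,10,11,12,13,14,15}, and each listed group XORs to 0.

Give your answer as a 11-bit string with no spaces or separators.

s1 (pos 1,3,5,7,9,11,13,15): 0⊕1⊕1⊕1⊕0⊕1⊕1⊕1 = 0
s2 (pos 2,3,6,7,10,11,14,15): 1⊕1⊕1⊕1⊕0⊕1⊕0⊕1 = 0
s4 (pos 4,5,6,7,12,13,14,15): 1⊕1⊕1⊕1⊕0⊕1⊕0⊕1 = 0
s8 (pos 8,9,10,11,12,13,14,15): 1⊕0⊕0⊕1⊕0⊕1⊕0⊕1 = 0
Syndrome s8…s1 = 0000 → no error.
Read data bits from positions 3,5,6,7,9,10,11,12,13,14,15: 11110010101

11110010101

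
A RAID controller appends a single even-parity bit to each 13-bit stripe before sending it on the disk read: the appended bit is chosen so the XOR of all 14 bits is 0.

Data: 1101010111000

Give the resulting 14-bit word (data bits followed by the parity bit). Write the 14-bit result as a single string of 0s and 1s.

11010101110001

XOR of the 13 data bits: 1⊕1⊕0⊕1⊕0⊕1⊕0⊕1⊕1⊕1⊕0⊕0⊕0 = 1
Parity bit = 1 (so all 14 bits XOR to 0).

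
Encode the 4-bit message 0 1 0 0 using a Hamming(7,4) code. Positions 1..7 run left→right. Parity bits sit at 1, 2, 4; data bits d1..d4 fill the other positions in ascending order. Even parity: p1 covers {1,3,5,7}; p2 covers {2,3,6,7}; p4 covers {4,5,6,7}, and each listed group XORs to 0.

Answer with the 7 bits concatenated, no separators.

1001100

Place data at non-parity positions: p1 p2 0 p4 1 0 0
p1 (pos 1,3,5,7): XOR of data positions = 0⊕1⊕0 = 1
p2 (pos 2,3,6,7): XOR of data positions = 0⊕0⊕0 = 0
p4 (pos 4,5,6,7): XOR of data positions = 1⊕0⊕0 = 1
Codeword: 1001100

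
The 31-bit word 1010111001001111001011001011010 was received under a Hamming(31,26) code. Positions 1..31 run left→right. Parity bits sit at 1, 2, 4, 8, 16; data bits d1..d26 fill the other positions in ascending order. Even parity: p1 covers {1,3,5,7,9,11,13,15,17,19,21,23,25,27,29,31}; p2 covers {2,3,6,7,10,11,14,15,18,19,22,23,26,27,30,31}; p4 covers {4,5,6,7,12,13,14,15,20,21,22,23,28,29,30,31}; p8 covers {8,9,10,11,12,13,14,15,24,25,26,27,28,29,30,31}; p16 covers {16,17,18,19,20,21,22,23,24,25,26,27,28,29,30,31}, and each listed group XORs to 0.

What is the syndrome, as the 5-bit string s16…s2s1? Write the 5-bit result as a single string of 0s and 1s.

s1 (pos 1,3,5,7,9,11,13,15,17,19,21,23,25,27,29,31): 1⊕1⊕1⊕1⊕0⊕0⊕1⊕1⊕0⊕1⊕1⊕0⊕1⊕1⊕0⊕0 = 0
s2 (pos 2,3,6,7,10,11,14,15,18,19,22,23,26,27,30,31): 0⊕1⊕1⊕1⊕1⊕0⊕1⊕1⊕0⊕1⊕1⊕0⊕0⊕1⊕1⊕0 = 0
s4 (pos 4,5,6,7,12,13,14,15,20,21,22,23,28,29,30,31): 0⊕1⊕1⊕1⊕0⊕1⊕1⊕1⊕0⊕1⊕1⊕0⊕1⊕0⊕1⊕0 = 0
s8 (pos 8,9,10,11,12,13,14,15,24,25,26,27,28,29,30,31): 0⊕0⊕1⊕0⊕0⊕1⊕1⊕1⊕0⊕1⊕0⊕1⊕1⊕0⊕1⊕0 = 0
s16 (pos 16,17,18,19,20,21,22,23,24,25,26,27,28,29,30,31): 1⊕0⊕0⊕1⊕0⊕1⊕1⊕0⊕0⊕1⊕0⊕1⊕1⊕0⊕1⊕0 = 0
Syndrome s16…s1 = 00000 → no error.

00000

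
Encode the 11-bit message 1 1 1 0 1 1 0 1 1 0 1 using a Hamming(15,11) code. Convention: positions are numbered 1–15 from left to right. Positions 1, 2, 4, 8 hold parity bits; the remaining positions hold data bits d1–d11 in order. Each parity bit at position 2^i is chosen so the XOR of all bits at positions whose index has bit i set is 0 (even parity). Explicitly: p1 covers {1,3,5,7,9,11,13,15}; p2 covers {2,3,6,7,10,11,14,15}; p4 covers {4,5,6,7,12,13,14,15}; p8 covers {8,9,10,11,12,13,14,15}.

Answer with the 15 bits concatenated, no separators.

101111011101101

Place data at non-parity positions: p1 p2 1 p4 1 1 0 p8 1 1 0 1 1 0 1
p1 (pos 1,3,5,7,9,11,13,15): XOR of data positions = 1⊕1⊕0⊕1⊕0⊕1⊕1 = 1
p2 (pos 2,3,6,7,10,11,14,15): XOR of data positions = 1⊕1⊕0⊕1⊕0⊕0⊕1 = 0
p4 (pos 4,5,6,7,12,13,14,15): XOR of data positions = 1⊕1⊕0⊕1⊕1⊕0⊕1 = 1
p8 (pos 8,9,10,11,12,13,14,15): XOR of data positions = 1⊕1⊕0⊕1⊕1⊕0⊕1 = 1
Codeword: 101111011101101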